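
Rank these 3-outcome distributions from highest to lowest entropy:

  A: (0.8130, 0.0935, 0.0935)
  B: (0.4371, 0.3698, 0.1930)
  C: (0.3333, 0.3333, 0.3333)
C > B > A

Key insight: Entropy is maximized by uniform distributions and minimized by concentrated distributions.

- Uniform distributions have maximum entropy log₂(3) = 1.5850 bits
- The more "peaked" or concentrated a distribution, the lower its entropy

Entropies:
  H(A) = 0.8822 bits
  H(B) = 1.5107 bits
  H(C) = 1.5850 bits

Ranking: C > B > A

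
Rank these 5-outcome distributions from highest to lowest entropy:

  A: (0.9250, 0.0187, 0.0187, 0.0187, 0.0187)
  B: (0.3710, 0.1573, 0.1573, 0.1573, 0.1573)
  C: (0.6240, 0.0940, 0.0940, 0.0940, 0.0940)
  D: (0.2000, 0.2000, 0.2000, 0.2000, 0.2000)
D > B > C > A

Key insight: Entropy is maximized by uniform distributions and minimized by concentrated distributions.

Entropies:
  H(A) = 0.5343 bits
  H(B) = 2.2094 bits
  H(C) = 1.7072 bits
  H(D) = 2.3219 bits

Ranking: D > B > C > A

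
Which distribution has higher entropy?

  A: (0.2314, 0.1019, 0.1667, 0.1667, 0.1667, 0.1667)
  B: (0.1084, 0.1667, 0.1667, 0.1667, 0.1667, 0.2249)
B

Both distributions are close to uniform, making this a harder comparison.

H(A) = 2.5477 bits
H(B) = 2.5549 bits

The distribution closer to uniform has higher entropy.
Answer: B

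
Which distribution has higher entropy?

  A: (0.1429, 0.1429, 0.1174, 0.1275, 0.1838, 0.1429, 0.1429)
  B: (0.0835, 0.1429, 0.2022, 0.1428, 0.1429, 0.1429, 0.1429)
A

Both distributions are close to uniform, making this a harder comparison.

H(A) = 2.7949 bits
H(B) = 2.7707 bits

The distribution closer to uniform has higher entropy.
Answer: A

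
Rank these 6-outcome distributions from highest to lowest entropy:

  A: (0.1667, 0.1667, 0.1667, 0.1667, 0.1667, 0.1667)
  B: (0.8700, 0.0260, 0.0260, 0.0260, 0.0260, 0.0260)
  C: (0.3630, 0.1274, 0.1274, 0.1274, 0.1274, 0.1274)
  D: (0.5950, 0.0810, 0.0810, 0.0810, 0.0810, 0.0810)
A > C > D > B

Key insight: Entropy is maximized by uniform distributions and minimized by concentrated distributions.

Entropies:
  H(A) = 2.5850 bits
  H(B) = 0.8593 bits
  H(C) = 2.4242 bits
  H(D) = 1.9142 bits

Ranking: A > C > D > B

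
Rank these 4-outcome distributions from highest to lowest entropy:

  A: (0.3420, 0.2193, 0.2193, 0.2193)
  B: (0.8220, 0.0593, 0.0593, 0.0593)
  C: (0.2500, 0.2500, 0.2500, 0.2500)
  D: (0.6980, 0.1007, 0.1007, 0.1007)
C > A > D > B

Key insight: Entropy is maximized by uniform distributions and minimized by concentrated distributions.

Entropies:
  H(A) = 1.9696 bits
  H(B) = 0.9578 bits
  H(C) = 2.0000 bits
  H(D) = 1.3624 bits

Ranking: C > A > D > B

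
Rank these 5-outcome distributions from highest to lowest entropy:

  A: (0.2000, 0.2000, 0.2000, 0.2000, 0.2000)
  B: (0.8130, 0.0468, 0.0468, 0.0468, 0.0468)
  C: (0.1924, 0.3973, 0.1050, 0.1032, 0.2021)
A > C > B

Key insight: Entropy is maximized by uniform distributions and minimized by concentrated distributions.

- Uniform distributions have maximum entropy log₂(5) = 2.3219 bits
- The more "peaked" or concentrated a distribution, the lower its entropy

Entropies:
  H(A) = 2.3219 bits
  H(B) = 1.0692 bits
  H(C) = 2.1323 bits

Ranking: A > C > B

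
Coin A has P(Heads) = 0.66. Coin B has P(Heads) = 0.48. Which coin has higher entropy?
B

For binary distributions, entropy is maximized at p=0.5 and decreases as p moves toward 0 or 1.

H(A) = H(0.66) = 0.9248 bits
H(B) = H(0.48) = 0.9988 bits

Distribution B (p=0.48) is closer to uniform (p=0.5), so it has higher entropy.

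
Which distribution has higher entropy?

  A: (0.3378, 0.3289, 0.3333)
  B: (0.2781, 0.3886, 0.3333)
A

Both distributions are close to uniform, making this a harder comparison.

H(A) = 1.5849 bits
H(B) = 1.5717 bits

The distribution closer to uniform has higher entropy.
Answer: A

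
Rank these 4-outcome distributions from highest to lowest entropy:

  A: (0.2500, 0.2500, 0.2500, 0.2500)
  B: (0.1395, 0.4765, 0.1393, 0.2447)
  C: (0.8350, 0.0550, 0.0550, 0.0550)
A > B > C

Key insight: Entropy is maximized by uniform distributions and minimized by concentrated distributions.

- Uniform distributions have maximum entropy log₂(4) = 2.0000 bits
- The more "peaked" or concentrated a distribution, the lower its entropy

Entropies:
  H(A) = 2.0000 bits
  H(B) = 1.7990 bits
  H(C) = 0.9077 bits

Ranking: A > B > C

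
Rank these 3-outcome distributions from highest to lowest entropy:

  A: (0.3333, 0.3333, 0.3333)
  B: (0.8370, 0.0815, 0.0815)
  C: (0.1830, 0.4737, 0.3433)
A > C > B

Key insight: Entropy is maximized by uniform distributions and minimized by concentrated distributions.

- Uniform distributions have maximum entropy log₂(3) = 1.5850 bits
- The more "peaked" or concentrated a distribution, the lower its entropy

Entropies:
  H(A) = 1.5850 bits
  H(B) = 0.8044 bits
  H(C) = 1.4885 bits

Ranking: A > C > B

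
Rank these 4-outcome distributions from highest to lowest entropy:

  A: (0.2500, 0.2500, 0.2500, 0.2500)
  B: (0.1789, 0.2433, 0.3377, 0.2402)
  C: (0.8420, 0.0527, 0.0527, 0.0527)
A > B > C

Key insight: Entropy is maximized by uniform distributions and minimized by concentrated distributions.

- Uniform distributions have maximum entropy log₂(4) = 2.0000 bits
- The more "peaked" or concentrated a distribution, the lower its entropy

Entropies:
  H(A) = 2.0000 bits
  H(B) = 1.9634 bits
  H(C) = 0.8799 bits

Ranking: A > B > C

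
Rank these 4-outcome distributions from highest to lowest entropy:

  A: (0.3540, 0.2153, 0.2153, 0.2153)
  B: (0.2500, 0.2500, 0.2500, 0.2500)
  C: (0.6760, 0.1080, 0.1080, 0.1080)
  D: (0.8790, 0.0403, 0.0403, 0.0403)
B > A > C > D

Key insight: Entropy is maximized by uniform distributions and minimized by concentrated distributions.

Entropies:
  H(A) = 1.9615 bits
  H(B) = 2.0000 bits
  H(C) = 1.4222 bits
  H(D) = 0.7240 bits

Ranking: B > A > C > D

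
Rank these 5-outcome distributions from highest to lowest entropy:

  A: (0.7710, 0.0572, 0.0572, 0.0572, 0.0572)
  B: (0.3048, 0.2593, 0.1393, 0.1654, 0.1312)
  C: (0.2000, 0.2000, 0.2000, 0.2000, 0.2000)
C > B > A

Key insight: Entropy is maximized by uniform distributions and minimized by concentrated distributions.

- Uniform distributions have maximum entropy log₂(5) = 2.3219 bits
- The more "peaked" or concentrated a distribution, the lower its entropy

Entropies:
  H(A) = 1.2343 bits
  H(B) = 2.2373 bits
  H(C) = 2.3219 bits

Ranking: C > B > A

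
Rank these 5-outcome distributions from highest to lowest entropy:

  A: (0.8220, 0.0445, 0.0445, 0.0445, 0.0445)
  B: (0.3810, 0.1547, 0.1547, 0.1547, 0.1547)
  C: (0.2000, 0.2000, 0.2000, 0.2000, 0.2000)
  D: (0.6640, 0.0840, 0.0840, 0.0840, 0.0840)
C > B > D > A

Key insight: Entropy is maximized by uniform distributions and minimized by concentrated distributions.

Entropies:
  H(A) = 1.0317 bits
  H(B) = 2.1967 bits
  H(C) = 2.3219 bits
  H(D) = 1.5929 bits

Ranking: C > B > D > A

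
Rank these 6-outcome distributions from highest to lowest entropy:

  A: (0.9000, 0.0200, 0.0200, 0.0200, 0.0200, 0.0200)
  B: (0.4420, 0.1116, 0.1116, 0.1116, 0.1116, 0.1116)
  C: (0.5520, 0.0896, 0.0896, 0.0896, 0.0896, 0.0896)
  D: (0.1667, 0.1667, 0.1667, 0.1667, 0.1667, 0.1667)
D > B > C > A

Key insight: Entropy is maximized by uniform distributions and minimized by concentrated distributions.

Entropies:
  H(A) = 0.7012 bits
  H(B) = 2.2859 bits
  H(C) = 2.0324 bits
  H(D) = 2.5850 bits

Ranking: D > B > C > A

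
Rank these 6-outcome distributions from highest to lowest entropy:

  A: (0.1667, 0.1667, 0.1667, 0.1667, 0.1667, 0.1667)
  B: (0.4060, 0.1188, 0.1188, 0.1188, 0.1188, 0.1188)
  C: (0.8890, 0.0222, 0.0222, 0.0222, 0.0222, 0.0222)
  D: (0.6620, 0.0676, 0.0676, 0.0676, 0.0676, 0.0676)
A > B > D > C

Key insight: Entropy is maximized by uniform distributions and minimized by concentrated distributions.

Entropies:
  H(A) = 2.5850 bits
  H(B) = 2.3536 bits
  H(C) = 0.7607 bits
  H(D) = 1.7077 bits

Ranking: A > B > D > C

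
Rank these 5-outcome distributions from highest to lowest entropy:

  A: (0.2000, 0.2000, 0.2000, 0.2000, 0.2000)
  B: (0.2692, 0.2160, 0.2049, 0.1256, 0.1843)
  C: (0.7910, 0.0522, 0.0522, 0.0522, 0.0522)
A > B > C

Key insight: Entropy is maximized by uniform distributions and minimized by concentrated distributions.

- Uniform distributions have maximum entropy log₂(5) = 2.3219 bits
- The more "peaked" or concentrated a distribution, the lower its entropy

Entropies:
  H(A) = 2.3219 bits
  H(B) = 2.2814 bits
  H(C) = 1.1576 bits

Ranking: A > B > C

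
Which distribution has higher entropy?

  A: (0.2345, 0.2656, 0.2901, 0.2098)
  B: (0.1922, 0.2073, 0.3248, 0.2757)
A

Both distributions are close to uniform, making this a harder comparison.

H(A) = 1.9893 bits
H(B) = 1.9674 bits

The distribution closer to uniform has higher entropy.
Answer: A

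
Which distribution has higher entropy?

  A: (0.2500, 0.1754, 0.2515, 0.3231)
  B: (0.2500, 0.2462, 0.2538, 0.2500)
B

Both distributions are close to uniform, making this a harder comparison.

H(A) = 1.9680 bits
H(B) = 1.9999 bits

The distribution closer to uniform has higher entropy.
Answer: B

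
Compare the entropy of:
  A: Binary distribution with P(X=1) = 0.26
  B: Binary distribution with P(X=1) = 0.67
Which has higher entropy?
B

For binary distributions, entropy is maximized at p=0.5 and decreases as p moves toward 0 or 1.

H(A) = H(0.26) = 0.8267 bits
H(B) = H(0.67) = 0.9149 bits

Distribution B (p=0.67) is closer to uniform (p=0.5), so it has higher entropy.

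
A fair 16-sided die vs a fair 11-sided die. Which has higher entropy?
16-sided die

Both are uniform distributions; for uniform over n outcomes, H = log₂(n). H(16-sided) = log₂(16) = 4.000 bits and H(11-sided) = log₂(11) = 3.459 bits. More outcomes in a uniform distribution means higher entropy.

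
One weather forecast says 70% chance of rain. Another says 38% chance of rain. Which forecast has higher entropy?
38% forecast

Treat each forecast as a Bernoulli distribution. Binary entropy is maximized at p=0.5 and falls off symmetrically toward 0 or 1. The 38% forecast is closer to 50%, so it is more uncertain. H(70%) ≈ 0.881 bits, H(38%) ≈ 0.958 bits.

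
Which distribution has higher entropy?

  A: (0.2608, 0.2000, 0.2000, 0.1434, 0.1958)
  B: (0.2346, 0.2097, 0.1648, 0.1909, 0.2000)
B

Both distributions are close to uniform, making this a harder comparison.

H(A) = 2.2969 bits
H(B) = 2.3124 bits

The distribution closer to uniform has higher entropy.
Answer: B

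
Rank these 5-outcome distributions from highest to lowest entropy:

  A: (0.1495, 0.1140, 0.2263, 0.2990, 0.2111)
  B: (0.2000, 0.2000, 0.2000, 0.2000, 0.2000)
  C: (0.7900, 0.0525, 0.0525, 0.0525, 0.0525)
B > A > C

Key insight: Entropy is maximized by uniform distributions and minimized by concentrated distributions.

- Uniform distributions have maximum entropy log₂(5) = 2.3219 bits
- The more "peaked" or concentrated a distribution, the lower its entropy

Entropies:
  H(A) = 2.2467 bits
  H(B) = 2.3219 bits
  H(C) = 1.1615 bits

Ranking: B > A > C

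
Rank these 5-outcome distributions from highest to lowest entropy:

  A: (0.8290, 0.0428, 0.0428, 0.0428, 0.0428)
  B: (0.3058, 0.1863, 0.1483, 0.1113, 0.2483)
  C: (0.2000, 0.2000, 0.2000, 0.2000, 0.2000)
C > B > A

Key insight: Entropy is maximized by uniform distributions and minimized by concentrated distributions.

- Uniform distributions have maximum entropy log₂(5) = 2.3219 bits
- The more "peaked" or concentrated a distribution, the lower its entropy

Entropies:
  H(A) = 1.0020 bits
  H(B) = 2.2343 bits
  H(C) = 2.3219 bits

Ranking: C > B > A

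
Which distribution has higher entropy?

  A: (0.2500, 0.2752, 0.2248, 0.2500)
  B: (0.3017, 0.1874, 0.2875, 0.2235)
A

Both distributions are close to uniform, making this a harder comparison.

H(A) = 1.9963 bits
H(B) = 1.9744 bits

The distribution closer to uniform has higher entropy.
Answer: A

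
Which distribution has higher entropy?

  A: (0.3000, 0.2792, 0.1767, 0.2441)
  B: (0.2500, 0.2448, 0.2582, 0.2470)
B

Both distributions are close to uniform, making this a harder comparison.

H(A) = 1.9734 bits
H(B) = 1.9997 bits

The distribution closer to uniform has higher entropy.
Answer: B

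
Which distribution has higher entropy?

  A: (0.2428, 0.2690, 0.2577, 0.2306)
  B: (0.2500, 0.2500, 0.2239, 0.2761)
A

Both distributions are close to uniform, making this a harder comparison.

H(A) = 1.9976 bits
H(B) = 1.9961 bits

The distribution closer to uniform has higher entropy.
Answer: A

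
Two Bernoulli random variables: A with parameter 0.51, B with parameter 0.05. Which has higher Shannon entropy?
A

For binary distributions, entropy is maximized at p=0.5 and decreases as p moves toward 0 or 1.

H(A) = H(0.51) = 0.9997 bits
H(B) = H(0.05) = 0.2864 bits

Distribution A (p=0.51) is closer to uniform (p=0.5), so it has higher entropy.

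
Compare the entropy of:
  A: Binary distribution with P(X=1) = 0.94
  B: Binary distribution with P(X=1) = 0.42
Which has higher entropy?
B

For binary distributions, entropy is maximized at p=0.5 and decreases as p moves toward 0 or 1.

H(A) = H(0.94) = 0.3274 bits
H(B) = H(0.42) = 0.9815 bits

Distribution B (p=0.42) is closer to uniform (p=0.5), so it has higher entropy.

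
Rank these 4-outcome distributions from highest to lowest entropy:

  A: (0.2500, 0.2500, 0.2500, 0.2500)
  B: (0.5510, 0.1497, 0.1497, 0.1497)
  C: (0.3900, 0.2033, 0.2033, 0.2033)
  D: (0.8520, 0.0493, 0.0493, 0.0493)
A > C > B > D

Key insight: Entropy is maximized by uniform distributions and minimized by concentrated distributions.

Entropies:
  H(A) = 2.0000 bits
  H(B) = 1.7041 bits
  H(C) = 1.9316 bits
  H(D) = 0.8394 bits

Ranking: A > C > B > D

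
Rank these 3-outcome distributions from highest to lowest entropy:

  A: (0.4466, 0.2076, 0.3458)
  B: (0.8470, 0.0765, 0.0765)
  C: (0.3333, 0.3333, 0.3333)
C > A > B

Key insight: Entropy is maximized by uniform distributions and minimized by concentrated distributions.

- Uniform distributions have maximum entropy log₂(3) = 1.5850 bits
- The more "peaked" or concentrated a distribution, the lower its entropy

Entropies:
  H(A) = 1.5200 bits
  H(B) = 0.7703 bits
  H(C) = 1.5850 bits

Ranking: C > A > B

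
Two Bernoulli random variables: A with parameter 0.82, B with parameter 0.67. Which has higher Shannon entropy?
B

For binary distributions, entropy is maximized at p=0.5 and decreases as p moves toward 0 or 1.

H(A) = H(0.82) = 0.6801 bits
H(B) = H(0.67) = 0.9149 bits

Distribution B (p=0.67) is closer to uniform (p=0.5), so it has higher entropy.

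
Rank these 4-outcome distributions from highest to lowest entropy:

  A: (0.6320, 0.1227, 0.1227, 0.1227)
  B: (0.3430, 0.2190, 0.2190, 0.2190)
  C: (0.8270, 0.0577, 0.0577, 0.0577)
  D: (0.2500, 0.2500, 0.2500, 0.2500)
D > B > A > C

Key insight: Entropy is maximized by uniform distributions and minimized by concentrated distributions.

Entropies:
  H(A) = 1.5324 bits
  H(B) = 1.9690 bits
  H(C) = 0.9387 bits
  H(D) = 2.0000 bits

Ranking: D > B > A > C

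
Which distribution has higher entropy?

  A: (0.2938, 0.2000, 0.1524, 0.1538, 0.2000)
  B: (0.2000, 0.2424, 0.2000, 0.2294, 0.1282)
B

Both distributions are close to uniform, making this a harder comparison.

H(A) = 2.2770 bits
H(B) = 2.2915 bits

The distribution closer to uniform has higher entropy.
Answer: B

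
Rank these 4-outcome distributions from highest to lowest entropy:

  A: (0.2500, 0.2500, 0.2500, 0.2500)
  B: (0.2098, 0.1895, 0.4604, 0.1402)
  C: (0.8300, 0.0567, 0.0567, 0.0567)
A > B > C

Key insight: Entropy is maximized by uniform distributions and minimized by concentrated distributions.

- Uniform distributions have maximum entropy log₂(4) = 2.0000 bits
- The more "peaked" or concentrated a distribution, the lower its entropy

Entropies:
  H(A) = 2.0000 bits
  H(B) = 1.8401 bits
  H(C) = 0.9271 bits

Ranking: A > B > C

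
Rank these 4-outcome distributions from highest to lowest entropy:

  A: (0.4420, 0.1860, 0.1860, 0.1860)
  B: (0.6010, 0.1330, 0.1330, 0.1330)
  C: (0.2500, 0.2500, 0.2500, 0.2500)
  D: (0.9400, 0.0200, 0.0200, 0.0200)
C > A > B > D

Key insight: Entropy is maximized by uniform distributions and minimized by concentrated distributions.

Entropies:
  H(A) = 1.8747 bits
  H(B) = 1.6028 bits
  H(C) = 2.0000 bits
  H(D) = 0.4225 bits

Ranking: C > A > B > D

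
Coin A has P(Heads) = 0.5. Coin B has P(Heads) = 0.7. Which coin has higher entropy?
A

For binary distributions, entropy is maximized at p=0.5 and decreases as p moves toward 0 or 1.

H(A) = H(0.5) = 1.0000 bits
H(B) = H(0.7) = 0.8813 bits

Distribution A (p=0.5) is closer to uniform (p=0.5), so it has higher entropy.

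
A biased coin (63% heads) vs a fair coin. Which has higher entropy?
Fair coin

The fair coin is uniform (p=0.5), maximizing binary entropy at 1 bit. The biased coin has H(0.63) ≈ 0.951 bits — its outcome is more predictable, so its entropy is lower.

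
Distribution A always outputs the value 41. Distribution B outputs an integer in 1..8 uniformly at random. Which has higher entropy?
B

A is deterministic, so H(A) = 0. B is uniform over 8 outcomes, so H(B) = log₂(8) = 3.000 bits. Any distribution with genuine randomness has higher entropy than a deterministic one.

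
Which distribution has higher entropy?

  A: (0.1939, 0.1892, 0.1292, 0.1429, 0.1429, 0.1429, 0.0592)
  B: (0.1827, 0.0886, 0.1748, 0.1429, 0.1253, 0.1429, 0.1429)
B

Both distributions are close to uniform, making this a harder comparison.

H(A) = 2.7393 bits
H(B) = 2.7763 bits

The distribution closer to uniform has higher entropy.
Answer: B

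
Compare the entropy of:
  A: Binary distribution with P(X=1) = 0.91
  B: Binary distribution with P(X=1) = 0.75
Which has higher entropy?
B

For binary distributions, entropy is maximized at p=0.5 and decreases as p moves toward 0 or 1.

H(A) = H(0.91) = 0.4365 bits
H(B) = H(0.75) = 0.8113 bits

Distribution B (p=0.75) is closer to uniform (p=0.5), so it has higher entropy.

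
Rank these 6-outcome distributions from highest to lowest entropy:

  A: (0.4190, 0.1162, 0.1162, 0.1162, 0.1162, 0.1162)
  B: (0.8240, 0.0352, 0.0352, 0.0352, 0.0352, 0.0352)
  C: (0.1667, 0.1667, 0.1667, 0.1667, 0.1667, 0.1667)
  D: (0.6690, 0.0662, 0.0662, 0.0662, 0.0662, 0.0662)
C > A > D > B

Key insight: Entropy is maximized by uniform distributions and minimized by concentrated distributions.

Entropies:
  H(A) = 2.3300 bits
  H(B) = 1.0799 bits
  H(C) = 2.5850 bits
  H(D) = 1.6845 bits

Ranking: C > A > D > B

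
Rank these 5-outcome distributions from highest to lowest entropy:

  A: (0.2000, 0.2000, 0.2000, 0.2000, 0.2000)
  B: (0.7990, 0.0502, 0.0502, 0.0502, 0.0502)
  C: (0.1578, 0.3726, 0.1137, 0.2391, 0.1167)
A > C > B

Key insight: Entropy is maximized by uniform distributions and minimized by concentrated distributions.

- Uniform distributions have maximum entropy log₂(5) = 2.3219 bits
- The more "peaked" or concentrated a distribution, the lower its entropy

Entropies:
  H(A) = 2.3219 bits
  H(B) = 1.1259 bits
  H(C) = 2.1631 bits

Ranking: A > C > B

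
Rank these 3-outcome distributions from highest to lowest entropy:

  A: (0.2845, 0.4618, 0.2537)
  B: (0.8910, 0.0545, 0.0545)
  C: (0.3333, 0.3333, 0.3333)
C > A > B

Key insight: Entropy is maximized by uniform distributions and minimized by concentrated distributions.

- Uniform distributions have maximum entropy log₂(3) = 1.5850 bits
- The more "peaked" or concentrated a distribution, the lower its entropy

Entropies:
  H(A) = 1.5327 bits
  H(B) = 0.6059 bits
  H(C) = 1.5850 bits

Ranking: C > A > B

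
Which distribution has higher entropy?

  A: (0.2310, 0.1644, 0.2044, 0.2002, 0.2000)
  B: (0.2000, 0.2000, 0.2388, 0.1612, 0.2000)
A

Both distributions are close to uniform, making this a harder comparison.

H(A) = 2.3137 bits
H(B) = 2.3110 bits

The distribution closer to uniform has higher entropy.
Answer: A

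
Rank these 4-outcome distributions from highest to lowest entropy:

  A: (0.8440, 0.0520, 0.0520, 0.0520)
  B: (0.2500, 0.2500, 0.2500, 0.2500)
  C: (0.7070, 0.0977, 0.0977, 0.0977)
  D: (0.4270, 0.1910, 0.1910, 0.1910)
B > D > C > A

Key insight: Entropy is maximized by uniform distributions and minimized by concentrated distributions.

Entropies:
  H(A) = 0.8719 bits
  H(B) = 2.0000 bits
  H(C) = 1.3370 bits
  H(D) = 1.8928 bits

Ranking: B > D > C > A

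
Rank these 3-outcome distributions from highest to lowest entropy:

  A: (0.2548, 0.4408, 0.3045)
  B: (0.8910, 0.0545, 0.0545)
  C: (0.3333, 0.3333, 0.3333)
C > A > B

Key insight: Entropy is maximized by uniform distributions and minimized by concentrated distributions.

- Uniform distributions have maximum entropy log₂(3) = 1.5850 bits
- The more "peaked" or concentrated a distribution, the lower its entropy

Entropies:
  H(A) = 1.5459 bits
  H(B) = 0.6059 bits
  H(C) = 1.5850 bits

Ranking: C > A > B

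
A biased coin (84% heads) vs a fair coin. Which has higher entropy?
Fair coin

The fair coin is uniform (p=0.5), maximizing binary entropy at 1 bit. The biased coin has H(0.84) ≈ 0.634 bits — its outcome is more predictable, so its entropy is lower.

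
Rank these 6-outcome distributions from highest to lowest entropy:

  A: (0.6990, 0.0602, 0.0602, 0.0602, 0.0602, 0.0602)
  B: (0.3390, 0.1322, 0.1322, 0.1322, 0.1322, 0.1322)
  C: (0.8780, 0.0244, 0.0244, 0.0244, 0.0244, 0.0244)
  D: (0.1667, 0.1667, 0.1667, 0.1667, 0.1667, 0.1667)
D > B > A > C

Key insight: Entropy is maximized by uniform distributions and minimized by concentrated distributions.

Entropies:
  H(A) = 1.5814 bits
  H(B) = 2.4587 bits
  H(C) = 0.8184 bits
  H(D) = 2.5850 bits

Ranking: D > B > A > C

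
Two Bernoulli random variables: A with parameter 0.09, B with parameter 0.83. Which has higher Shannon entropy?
B

For binary distributions, entropy is maximized at p=0.5 and decreases as p moves toward 0 or 1.

H(A) = H(0.09) = 0.4365 bits
H(B) = H(0.83) = 0.6577 bits

Distribution B (p=0.83) is closer to uniform (p=0.5), so it has higher entropy.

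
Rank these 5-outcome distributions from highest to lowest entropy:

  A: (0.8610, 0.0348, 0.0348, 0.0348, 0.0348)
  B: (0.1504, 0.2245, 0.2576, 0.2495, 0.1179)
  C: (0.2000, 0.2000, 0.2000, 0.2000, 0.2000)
C > B > A

Key insight: Entropy is maximized by uniform distributions and minimized by concentrated distributions.

- Uniform distributions have maximum entropy log₂(5) = 2.3219 bits
- The more "peaked" or concentrated a distribution, the lower its entropy

Entropies:
  H(A) = 0.8596 bits
  H(B) = 2.2624 bits
  H(C) = 2.3219 bits

Ranking: C > B > A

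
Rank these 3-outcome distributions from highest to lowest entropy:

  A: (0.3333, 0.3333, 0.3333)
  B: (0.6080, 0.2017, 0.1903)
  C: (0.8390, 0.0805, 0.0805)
A > B > C

Key insight: Entropy is maximized by uniform distributions and minimized by concentrated distributions.

- Uniform distributions have maximum entropy log₂(3) = 1.5850 bits
- The more "peaked" or concentrated a distribution, the lower its entropy

Entropies:
  H(A) = 1.5850 bits
  H(B) = 1.3578 bits
  H(C) = 0.7977 bits

Ranking: A > B > C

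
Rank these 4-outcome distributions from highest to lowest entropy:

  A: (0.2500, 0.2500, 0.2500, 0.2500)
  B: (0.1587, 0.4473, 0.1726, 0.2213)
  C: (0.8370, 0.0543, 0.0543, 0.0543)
A > B > C

Key insight: Entropy is maximized by uniform distributions and minimized by concentrated distributions.

- Uniform distributions have maximum entropy log₂(4) = 2.0000 bits
- The more "peaked" or concentrated a distribution, the lower its entropy

Entropies:
  H(A) = 2.0000 bits
  H(B) = 1.8597 bits
  H(C) = 0.8998 bits

Ranking: A > B > C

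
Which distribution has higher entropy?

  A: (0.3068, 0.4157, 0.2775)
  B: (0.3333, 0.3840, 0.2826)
B

Both distributions are close to uniform, making this a harder comparison.

H(A) = 1.5627 bits
H(B) = 1.5738 bits

The distribution closer to uniform has higher entropy.
Answer: B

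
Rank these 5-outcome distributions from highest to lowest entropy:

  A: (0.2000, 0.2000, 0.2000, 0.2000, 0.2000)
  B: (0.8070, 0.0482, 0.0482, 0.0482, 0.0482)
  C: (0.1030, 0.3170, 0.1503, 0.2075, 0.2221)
A > C > B

Key insight: Entropy is maximized by uniform distributions and minimized by concentrated distributions.

- Uniform distributions have maximum entropy log₂(5) = 2.3219 bits
- The more "peaked" or concentrated a distribution, the lower its entropy

Entropies:
  H(A) = 2.3219 bits
  H(B) = 1.0937 bits
  H(C) = 2.2272 bits

Ranking: A > C > B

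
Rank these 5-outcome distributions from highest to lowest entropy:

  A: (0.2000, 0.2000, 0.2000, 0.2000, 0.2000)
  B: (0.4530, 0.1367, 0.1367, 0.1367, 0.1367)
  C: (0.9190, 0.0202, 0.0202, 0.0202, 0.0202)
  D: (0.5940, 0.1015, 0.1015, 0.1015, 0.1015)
A > B > D > C

Key insight: Entropy is maximized by uniform distributions and minimized by concentrated distributions.

Entropies:
  H(A) = 2.3219 bits
  H(B) = 2.0876 bits
  H(C) = 0.5677 bits
  H(D) = 1.7864 bits

Ranking: A > B > D > C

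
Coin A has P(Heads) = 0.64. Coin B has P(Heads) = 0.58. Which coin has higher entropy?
B

For binary distributions, entropy is maximized at p=0.5 and decreases as p moves toward 0 or 1.

H(A) = H(0.64) = 0.9427 bits
H(B) = H(0.58) = 0.9815 bits

Distribution B (p=0.58) is closer to uniform (p=0.5), so it has higher entropy.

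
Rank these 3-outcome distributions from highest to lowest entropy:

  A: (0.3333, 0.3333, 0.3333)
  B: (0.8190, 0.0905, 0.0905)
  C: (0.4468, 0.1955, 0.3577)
A > C > B

Key insight: Entropy is maximized by uniform distributions and minimized by concentrated distributions.

- Uniform distributions have maximum entropy log₂(3) = 1.5850 bits
- The more "peaked" or concentrated a distribution, the lower its entropy

Entropies:
  H(A) = 1.5850 bits
  H(B) = 0.8633 bits
  H(C) = 1.5102 bits

Ranking: A > C > B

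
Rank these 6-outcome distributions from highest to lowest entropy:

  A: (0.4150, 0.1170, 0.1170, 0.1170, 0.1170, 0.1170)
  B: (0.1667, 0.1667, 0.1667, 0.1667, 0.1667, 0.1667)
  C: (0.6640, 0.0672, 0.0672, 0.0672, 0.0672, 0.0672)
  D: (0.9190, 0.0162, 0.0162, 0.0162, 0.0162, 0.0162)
B > A > C > D

Key insight: Entropy is maximized by uniform distributions and minimized by concentrated distributions.

Entropies:
  H(A) = 2.3374 bits
  H(B) = 2.5850 bits
  H(C) = 1.7011 bits
  H(D) = 0.5938 bits

Ranking: B > A > C > D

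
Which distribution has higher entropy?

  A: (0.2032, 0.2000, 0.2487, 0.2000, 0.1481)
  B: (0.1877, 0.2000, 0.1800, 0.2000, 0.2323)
B

Both distributions are close to uniform, making this a harder comparison.

H(A) = 2.3032 bits
H(B) = 2.3163 bits

The distribution closer to uniform has higher entropy.
Answer: B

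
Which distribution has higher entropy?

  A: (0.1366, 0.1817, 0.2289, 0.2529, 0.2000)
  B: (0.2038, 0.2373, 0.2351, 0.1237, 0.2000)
A

Both distributions are close to uniform, making this a harder comparison.

H(A) = 2.2921 bits
H(B) = 2.2886 bits

The distribution closer to uniform has higher entropy.
Answer: A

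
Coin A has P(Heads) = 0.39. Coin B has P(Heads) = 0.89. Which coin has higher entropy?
A

For binary distributions, entropy is maximized at p=0.5 and decreases as p moves toward 0 or 1.

H(A) = H(0.39) = 0.9648 bits
H(B) = H(0.89) = 0.4999 bits

Distribution A (p=0.39) is closer to uniform (p=0.5), so it has higher entropy.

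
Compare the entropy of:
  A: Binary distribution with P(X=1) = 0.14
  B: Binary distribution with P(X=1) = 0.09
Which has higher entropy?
A

For binary distributions, entropy is maximized at p=0.5 and decreases as p moves toward 0 or 1.

H(A) = H(0.14) = 0.5842 bits
H(B) = H(0.09) = 0.4365 bits

Distribution A (p=0.14) is closer to uniform (p=0.5), so it has higher entropy.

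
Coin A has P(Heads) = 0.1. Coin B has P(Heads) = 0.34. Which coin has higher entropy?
B

For binary distributions, entropy is maximized at p=0.5 and decreases as p moves toward 0 or 1.

H(A) = H(0.1) = 0.4690 bits
H(B) = H(0.34) = 0.9248 bits

Distribution B (p=0.34) is closer to uniform (p=0.5), so it has higher entropy.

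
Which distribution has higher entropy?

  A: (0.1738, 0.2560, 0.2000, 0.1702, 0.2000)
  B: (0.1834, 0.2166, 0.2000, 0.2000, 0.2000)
B

Both distributions are close to uniform, making this a harder comparison.

H(A) = 2.3056 bits
H(B) = 2.3199 bits

The distribution closer to uniform has higher entropy.
Answer: B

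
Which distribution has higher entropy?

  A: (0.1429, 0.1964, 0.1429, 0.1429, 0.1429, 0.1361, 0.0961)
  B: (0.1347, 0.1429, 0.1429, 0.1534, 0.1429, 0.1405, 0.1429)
B

Both distributions are close to uniform, making this a harder comparison.

H(A) = 2.7817 bits
H(B) = 2.8064 bits

The distribution closer to uniform has higher entropy.
Answer: B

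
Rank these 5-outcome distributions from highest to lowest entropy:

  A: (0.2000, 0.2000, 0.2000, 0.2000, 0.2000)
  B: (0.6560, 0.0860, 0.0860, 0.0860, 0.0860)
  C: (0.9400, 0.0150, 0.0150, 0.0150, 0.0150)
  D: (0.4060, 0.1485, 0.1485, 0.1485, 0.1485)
A > D > B > C

Key insight: Entropy is maximized by uniform distributions and minimized by concentrated distributions.

Entropies:
  H(A) = 2.3219 bits
  H(B) = 1.6166 bits
  H(C) = 0.4474 bits
  H(D) = 2.1624 bits

Ranking: A > D > B > C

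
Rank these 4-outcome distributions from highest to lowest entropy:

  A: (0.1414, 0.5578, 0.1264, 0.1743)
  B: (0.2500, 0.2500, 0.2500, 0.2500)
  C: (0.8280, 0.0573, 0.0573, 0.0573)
B > A > C

Key insight: Entropy is maximized by uniform distributions and minimized by concentrated distributions.

- Uniform distributions have maximum entropy log₂(4) = 2.0000 bits
- The more "peaked" or concentrated a distribution, the lower its entropy

Entropies:
  H(A) = 1.6853 bits
  H(B) = 2.0000 bits
  H(C) = 0.9349 bits

Ranking: B > A > C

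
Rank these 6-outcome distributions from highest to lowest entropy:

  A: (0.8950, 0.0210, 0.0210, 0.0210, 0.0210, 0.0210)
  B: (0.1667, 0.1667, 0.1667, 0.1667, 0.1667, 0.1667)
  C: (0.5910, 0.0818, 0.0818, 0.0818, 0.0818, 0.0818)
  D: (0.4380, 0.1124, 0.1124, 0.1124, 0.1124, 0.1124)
B > D > C > A

Key insight: Entropy is maximized by uniform distributions and minimized by concentrated distributions.

Entropies:
  H(A) = 0.7285 bits
  H(B) = 2.5850 bits
  H(C) = 1.9256 bits
  H(D) = 2.2938 bits

Ranking: B > D > C > A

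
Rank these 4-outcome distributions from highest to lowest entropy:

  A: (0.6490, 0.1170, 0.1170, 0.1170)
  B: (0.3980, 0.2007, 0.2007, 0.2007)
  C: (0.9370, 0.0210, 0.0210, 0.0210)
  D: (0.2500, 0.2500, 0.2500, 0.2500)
D > B > A > C

Key insight: Entropy is maximized by uniform distributions and minimized by concentrated distributions.

Entropies:
  H(A) = 1.4913 bits
  H(B) = 1.9239 bits
  H(C) = 0.4391 bits
  H(D) = 2.0000 bits

Ranking: D > B > A > C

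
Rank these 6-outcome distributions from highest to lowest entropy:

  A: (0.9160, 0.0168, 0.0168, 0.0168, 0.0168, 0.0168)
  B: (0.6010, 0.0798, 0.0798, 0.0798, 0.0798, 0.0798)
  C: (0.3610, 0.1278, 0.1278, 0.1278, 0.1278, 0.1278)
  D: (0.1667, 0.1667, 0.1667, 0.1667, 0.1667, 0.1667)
D > C > B > A

Key insight: Entropy is maximized by uniform distributions and minimized by concentrated distributions.

Entropies:
  H(A) = 0.6112 bits
  H(B) = 1.8968 bits
  H(C) = 2.4272 bits
  H(D) = 2.5850 bits

Ranking: D > C > B > A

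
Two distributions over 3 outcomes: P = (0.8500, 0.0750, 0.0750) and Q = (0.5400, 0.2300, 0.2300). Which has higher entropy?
Q

P is highly concentrated on one outcome (85%), making it nearly deterministic. Q spreads its mass more evenly (max 54%). The more spread-out distribution has higher entropy: H(P) ≈ 0.760 bits, H(Q) ≈ 1.455 bits.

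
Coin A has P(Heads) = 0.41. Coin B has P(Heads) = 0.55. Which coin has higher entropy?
B

For binary distributions, entropy is maximized at p=0.5 and decreases as p moves toward 0 or 1.

H(A) = H(0.41) = 0.9765 bits
H(B) = H(0.55) = 0.9928 bits

Distribution B (p=0.55) is closer to uniform (p=0.5), so it has higher entropy.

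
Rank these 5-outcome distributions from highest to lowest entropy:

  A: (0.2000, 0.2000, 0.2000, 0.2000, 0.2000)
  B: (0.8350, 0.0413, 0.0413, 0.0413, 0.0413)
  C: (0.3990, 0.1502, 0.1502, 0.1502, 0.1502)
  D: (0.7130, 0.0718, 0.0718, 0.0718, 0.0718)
A > C > D > B

Key insight: Entropy is maximized by uniform distributions and minimized by concentrated distributions.

Entropies:
  H(A) = 2.3219 bits
  H(B) = 0.9761 bits
  H(C) = 2.1724 bits
  H(D) = 1.4388 bits

Ranking: A > C > D > B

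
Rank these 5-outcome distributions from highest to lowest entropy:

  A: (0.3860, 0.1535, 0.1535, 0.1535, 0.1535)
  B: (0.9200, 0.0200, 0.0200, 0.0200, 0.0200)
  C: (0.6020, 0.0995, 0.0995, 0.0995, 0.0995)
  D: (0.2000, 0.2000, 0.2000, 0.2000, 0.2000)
D > A > C > B

Key insight: Entropy is maximized by uniform distributions and minimized by concentrated distributions.

Entropies:
  H(A) = 2.1902 bits
  H(B) = 0.5622 bits
  H(C) = 1.7658 bits
  H(D) = 2.3219 bits

Ranking: D > A > C > B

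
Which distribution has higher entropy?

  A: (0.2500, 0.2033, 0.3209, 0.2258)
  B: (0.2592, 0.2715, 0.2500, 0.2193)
B

Both distributions are close to uniform, making this a harder comparison.

H(A) = 1.9782 bits
H(B) = 1.9956 bits

The distribution closer to uniform has higher entropy.
Answer: B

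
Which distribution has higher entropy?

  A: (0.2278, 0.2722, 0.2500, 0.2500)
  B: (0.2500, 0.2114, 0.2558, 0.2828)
A

Both distributions are close to uniform, making this a harder comparison.

H(A) = 1.9971 bits
H(B) = 1.9924 bits

The distribution closer to uniform has higher entropy.
Answer: A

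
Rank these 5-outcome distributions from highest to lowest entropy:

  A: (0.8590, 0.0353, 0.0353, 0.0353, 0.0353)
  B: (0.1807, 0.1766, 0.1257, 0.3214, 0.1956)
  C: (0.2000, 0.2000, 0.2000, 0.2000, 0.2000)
C > B > A

Key insight: Entropy is maximized by uniform distributions and minimized by concentrated distributions.

- Uniform distributions have maximum entropy log₂(5) = 2.3219 bits
- The more "peaked" or concentrated a distribution, the lower its entropy

Entropies:
  H(A) = 0.8689 bits
  H(B) = 2.2506 bits
  H(C) = 2.3219 bits

Ranking: C > B > A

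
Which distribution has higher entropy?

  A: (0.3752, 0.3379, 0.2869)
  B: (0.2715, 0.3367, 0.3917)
A

Both distributions are close to uniform, making this a harder comparison.

H(A) = 1.5764 bits
H(B) = 1.5691 bits

The distribution closer to uniform has higher entropy.
Answer: A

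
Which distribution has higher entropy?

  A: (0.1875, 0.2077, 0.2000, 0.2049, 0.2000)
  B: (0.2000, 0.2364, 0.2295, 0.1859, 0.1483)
A

Both distributions are close to uniform, making this a harder comparison.

H(A) = 2.3211 bits
H(B) = 2.3031 bits

The distribution closer to uniform has higher entropy.
Answer: A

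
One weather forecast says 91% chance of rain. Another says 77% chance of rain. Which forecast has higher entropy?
77% forecast

Treat each forecast as a Bernoulli distribution. Binary entropy is maximized at p=0.5 and falls off symmetrically toward 0 or 1. The 77% forecast is closer to 50%, so it is more uncertain. H(91%) ≈ 0.436 bits, H(77%) ≈ 0.778 bits.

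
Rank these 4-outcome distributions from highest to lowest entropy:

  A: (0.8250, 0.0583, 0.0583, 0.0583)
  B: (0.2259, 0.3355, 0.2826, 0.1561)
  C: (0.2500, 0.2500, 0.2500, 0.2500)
C > B > A

Key insight: Entropy is maximized by uniform distributions and minimized by concentrated distributions.

- Uniform distributions have maximum entropy log₂(4) = 2.0000 bits
- The more "peaked" or concentrated a distribution, the lower its entropy

Entropies:
  H(A) = 0.9464 bits
  H(B) = 1.9469 bits
  H(C) = 2.0000 bits

Ranking: C > B > A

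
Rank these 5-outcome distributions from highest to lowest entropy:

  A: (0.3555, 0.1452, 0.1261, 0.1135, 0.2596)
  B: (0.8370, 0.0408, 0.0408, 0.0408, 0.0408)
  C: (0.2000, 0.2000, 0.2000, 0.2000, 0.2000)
C > A > B

Key insight: Entropy is maximized by uniform distributions and minimized by concentrated distributions.

- Uniform distributions have maximum entropy log₂(5) = 2.3219 bits
- The more "peaked" or concentrated a distribution, the lower its entropy

Entropies:
  H(A) = 2.1728 bits
  H(B) = 0.9674 bits
  H(C) = 2.3219 bits

Ranking: C > A > B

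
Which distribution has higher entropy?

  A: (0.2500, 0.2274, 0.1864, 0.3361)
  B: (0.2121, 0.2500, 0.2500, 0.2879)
B

Both distributions are close to uniform, making this a harder comparison.

H(A) = 1.9664 bits
H(B) = 1.9917 bits

The distribution closer to uniform has higher entropy.
Answer: B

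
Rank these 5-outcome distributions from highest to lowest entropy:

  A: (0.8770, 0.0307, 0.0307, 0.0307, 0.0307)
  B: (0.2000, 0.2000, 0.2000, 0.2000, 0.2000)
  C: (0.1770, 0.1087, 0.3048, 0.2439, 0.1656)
B > C > A

Key insight: Entropy is maximized by uniform distributions and minimized by concentrated distributions.

- Uniform distributions have maximum entropy log₂(5) = 2.3219 bits
- The more "peaked" or concentrated a distribution, the lower its entropy

Entropies:
  H(A) = 0.7839 bits
  H(B) = 2.3219 bits
  H(C) = 2.2387 bits

Ranking: B > C > A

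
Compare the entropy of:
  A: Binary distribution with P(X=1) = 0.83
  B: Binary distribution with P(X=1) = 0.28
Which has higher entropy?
B

For binary distributions, entropy is maximized at p=0.5 and decreases as p moves toward 0 or 1.

H(A) = H(0.83) = 0.6577 bits
H(B) = H(0.28) = 0.8555 bits

Distribution B (p=0.28) is closer to uniform (p=0.5), so it has higher entropy.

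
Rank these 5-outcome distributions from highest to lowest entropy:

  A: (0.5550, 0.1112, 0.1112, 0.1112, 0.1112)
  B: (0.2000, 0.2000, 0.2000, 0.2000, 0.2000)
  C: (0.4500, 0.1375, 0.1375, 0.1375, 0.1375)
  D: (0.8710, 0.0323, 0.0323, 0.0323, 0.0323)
B > C > A > D

Key insight: Entropy is maximized by uniform distributions and minimized by concentrated distributions.

Entropies:
  H(A) = 1.8813 bits
  H(B) = 2.3219 bits
  H(C) = 2.0928 bits
  H(D) = 0.8127 bits

Ranking: B > C > A > D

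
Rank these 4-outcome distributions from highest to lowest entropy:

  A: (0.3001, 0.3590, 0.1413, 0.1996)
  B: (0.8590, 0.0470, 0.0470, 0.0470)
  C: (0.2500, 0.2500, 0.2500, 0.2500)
C > A > B

Key insight: Entropy is maximized by uniform distributions and minimized by concentrated distributions.

- Uniform distributions have maximum entropy log₂(4) = 2.0000 bits
- The more "peaked" or concentrated a distribution, the lower its entropy

Entropies:
  H(A) = 1.9146 bits
  H(B) = 0.8103 bits
  H(C) = 2.0000 bits

Ranking: C > A > B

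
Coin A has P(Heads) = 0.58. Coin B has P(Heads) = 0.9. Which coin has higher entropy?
A

For binary distributions, entropy is maximized at p=0.5 and decreases as p moves toward 0 or 1.

H(A) = H(0.58) = 0.9815 bits
H(B) = H(0.9) = 0.4690 bits

Distribution A (p=0.58) is closer to uniform (p=0.5), so it has higher entropy.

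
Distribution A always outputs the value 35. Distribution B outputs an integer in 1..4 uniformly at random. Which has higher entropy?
B

A is deterministic, so H(A) = 0. B is uniform over 4 outcomes, so H(B) = log₂(4) = 2.000 bits. Any distribution with genuine randomness has higher entropy than a deterministic one.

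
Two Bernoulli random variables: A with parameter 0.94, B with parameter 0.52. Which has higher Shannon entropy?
B

For binary distributions, entropy is maximized at p=0.5 and decreases as p moves toward 0 or 1.

H(A) = H(0.94) = 0.3274 bits
H(B) = H(0.52) = 0.9988 bits

Distribution B (p=0.52) is closer to uniform (p=0.5), so it has higher entropy.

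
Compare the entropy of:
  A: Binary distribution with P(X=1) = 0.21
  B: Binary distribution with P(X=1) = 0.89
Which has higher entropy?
A

For binary distributions, entropy is maximized at p=0.5 and decreases as p moves toward 0 or 1.

H(A) = H(0.21) = 0.7415 bits
H(B) = H(0.89) = 0.4999 bits

Distribution A (p=0.21) is closer to uniform (p=0.5), so it has higher entropy.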